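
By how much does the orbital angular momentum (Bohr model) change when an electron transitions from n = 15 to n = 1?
1.476e-33 J·s (or 14ℏ)

In the Bohr model, L_n = nℏ where ℏ = 1.05457e-34 J·s.

L_15 = 15ℏ = 1.58186e-33 J·s
L_1 = 1ℏ = 1.05457e-34 J·s

ΔL = L_15 - L_1 = (15 - 1)ℏ = 14ℏ
ΔL = 14 × 1.05457e-34 J·s = 1.476e-33 J·s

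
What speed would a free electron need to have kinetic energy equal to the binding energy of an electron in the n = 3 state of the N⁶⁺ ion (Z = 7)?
5.10e+06 m/s (or 1.70270% of c)

The binding energy at n = 3 for N⁶⁺ is:
E_3 = -13.6057 × 7²/3² = -74.0754778 eV
|E_3| = 74.0754778 eV

Convert to Joules:
KE = 74.0754778 eV × (1.602177 × 10⁻¹⁹ J/eV) = 1.1868e-17 J

Using KE = ½mv²:
v = √(2·KE/m_e)
v = √(2 × 1.1868e-17 J / 9.10938 × 10⁻³¹ kg)
v = 5.10e+06 m/s

This is approximately 1.70270% the speed of light.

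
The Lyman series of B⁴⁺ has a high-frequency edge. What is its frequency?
8.2246e+16 Hz

The series limit corresponds to the transition from n = ∞ to n = 1.
This is the highest energy (shortest wavelength) transition in the Lyman series.

E_∞ = 0 eV
E_1 = -13.6057 × 5² / 1² = -340.14250 eV

Energy at series limit:
ΔE = E_∞ - E_1 = 0 - (-340.14250) = 340.14250 eV
E = 340.14250 eV × (1.602177 × 10⁻¹⁹ J/eV) = 5.449685e-17 J
f = E/h = 5.449685e-17 J / (6.62607 × 10⁻³⁴ J·s) = 8.2246e+16 Hz

This energy equals the ionization energy from the n = 1 state of B⁴⁺.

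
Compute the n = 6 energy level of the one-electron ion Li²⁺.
-3.401 eV

For hydrogen-like ions, the energy levels scale with Z²:
E_n = -13.6057 Z² / n² eV

For Li²⁺ (Z = 3) at n = 6:
E_6 = -13.6057 × 3² / 6²
E_6 = -13.6057 × 9 / 36
E_6 = -122.4513 / 36
E_6 = -3.401 eV

The energy is 9 times more negative than hydrogen at the same n due to the stronger nuclear charge.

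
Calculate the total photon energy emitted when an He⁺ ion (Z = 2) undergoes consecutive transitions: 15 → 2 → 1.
54.18 eV

The energy levels of He⁺ are E_n = -13.6057 × 2² / n² eV.

First transition (15 → 2):
ΔE₁ = |E_2 - E_15|
ΔE₁ = |-13.60570000 - (-0.24187911)| = 13.36382 eV

Second transition (2 → 1):
ΔE₂ = |E_1 - E_2|
ΔE₂ = |-54.42280000 - (-13.60570000)| = 40.81710 eV

Total energy released:
E_total = ΔE₁ + ΔE₂ = 13.36382 + 40.81710 = 54.18 eV

Note: This equals the direct transition 15 → 1: 54.18 eV ✓
Energy is conserved regardless of the path taken.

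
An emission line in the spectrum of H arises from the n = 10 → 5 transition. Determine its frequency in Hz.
9.8695e+13 Hz

First, find the transition energy:
E_10 = -13.6057 / 10² = -0.13605700 eV
E_5 = -13.6057 / 5² = -0.54422800 eV
|ΔE| = |E_5 - E_10| = 0.40817100 eV

Convert to Joules: E = 0.40817100 eV × (1.602177 × 10⁻¹⁹ J/eV) = 6.539622e-20 J

Using E = hf:
f = E/h = 6.539622e-20 J / (6.62607 × 10⁻³⁴ J·s)
f = 9.8695e+13 Hz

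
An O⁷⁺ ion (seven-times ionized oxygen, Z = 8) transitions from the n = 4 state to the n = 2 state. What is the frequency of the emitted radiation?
3.94781e+16 Hz

First, find the transition energy:
E_4 = -13.6057 × 8² / 4² = -54.4228000 eV
E_2 = -13.6057 × 8² / 2² = -217.6912000 eV
|ΔE| = |E_2 - E_4| = 163.2684000 eV

Convert to Joules: E = 163.2684000 eV × (1.602177 × 10⁻¹⁹ J/eV) = 2.6158488e-17 J

Using E = hf:
f = E/h = 2.6158488e-17 J / (6.62607 × 10⁻³⁴ J·s)
f = 3.94781e+16 Hz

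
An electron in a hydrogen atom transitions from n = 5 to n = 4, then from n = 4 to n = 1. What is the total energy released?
13.06147 eV

The energy levels of hydrogen are E_n = -13.6057 / n² eV.

First transition (5 → 4):
ΔE₁ = |E_4 - E_5|
ΔE₁ = |-0.85035625000 - (-0.54422800000)| = 0.30612825 eV

Second transition (4 → 1):
ΔE₂ = |E_1 - E_4|
ΔE₂ = |-13.60570000000 - (-0.85035625000)| = 12.75534375 eV

Total energy released:
E_total = ΔE₁ + ΔE₂ = 0.30612825 + 12.75534375 = 13.06147 eV

Note: This equals the direct transition 5 → 1: 13.06147 eV ✓
Energy is conserved regardless of the path taken.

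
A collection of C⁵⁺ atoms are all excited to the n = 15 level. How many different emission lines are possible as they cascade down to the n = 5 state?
55

The electron can occupy levels n = 5, 6, ..., 15 during de-excitation — that is m = 15 - 5 + 1 = 11 distinct levels.

The number of distinct spectral lines equals the number of ways to choose 2 of these m levels (each pair gives one possible emission transition):

Number of lines = m(m-1)/2 = 11×10/2 = 55

These correspond to all possible transitions between the 11 levels:
15 → 14, 15 → 13, 15 → 12, 15 → 11, 15 → 10, 15 → 9, 15 → 8, 15 → 7...

Each transition produces a photon with a unique energy (and thus wavelength). This count does not depend on Z.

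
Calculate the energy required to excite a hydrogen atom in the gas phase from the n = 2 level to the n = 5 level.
2.8572 eV

The energy levels of a hydrogen-like atom are E_n = -13.6057 eV / n².

Energy at n = 2: E_2 = -13.6057 / 2² = -3.4014250 eV
Energy at n = 5: E_5 = -13.6057 / 5² = -0.5442280 eV

The excitation energy is the difference:
ΔE = E_5 - E_2
ΔE = -0.5442280 - (-3.4014250)
ΔE = 2.8572 eV

Since this is positive, energy must be absorbed (photon absorption).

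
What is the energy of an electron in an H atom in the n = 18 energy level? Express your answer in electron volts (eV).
-0.0420 eV

The energy levels of a hydrogen-like atom are given by:
E_n = -13.6057 eV / n²

For n = 18:
E_18 = -13.6057 eV / 18²
E_18 = -13.6057 eV / 324
E_18 = -0.0420 eV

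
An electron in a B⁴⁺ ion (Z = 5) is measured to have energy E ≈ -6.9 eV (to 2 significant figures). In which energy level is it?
n = 7

The exact energy levels follow E_n = -13.6057 Z² / n² eV with Z = 5.

The measured value (-6.9 eV) is reported to only 2 significant figures, so we must test candidate n values and see which one matches to that precision.

Candidate energies:
  n = 5:  E = -13.6057 × 5² / 5² = -13.605700 eV
  n = 6:  E = -13.6057 × 5² / 6² = -9.448403 eV
  n = 7:  E = -13.6057 × 5² / 7² = -6.941684 eV  ← matches
  n = 8:  E = -13.6057 × 5² / 8² = -5.314727 eV
  n = 9:  E = -13.6057 × 5² / 9² = -4.199290 eV

Checking against the measurement of -6.9 eV (2 sig figs), only n = 7 agrees:
E_7 = -6.941684 eV, which rounds to -6.9 eV ✓

Therefore n = 7.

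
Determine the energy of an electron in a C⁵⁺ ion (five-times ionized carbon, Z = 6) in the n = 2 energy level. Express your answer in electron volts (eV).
-122.45130 eV

The energy levels of a hydrogen-like atom are given by:
E_n = -13.6057 Z² / n² eV  (with Z = 6 for C⁵⁺)

For n = 2:
E_2 = -13.6057 × 6² / 2²
E_2 = -13.6057 × 36 / 4
E_2 = -122.45130 eV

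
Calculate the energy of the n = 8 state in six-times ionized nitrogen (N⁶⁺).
-10.417 eV

For hydrogen-like ions, the energy levels scale with Z²:
E_n = -13.6057 Z² / n² eV

For N⁶⁺ (Z = 7) at n = 8:
E_8 = -13.6057 × 7² / 8²
E_8 = -13.6057 × 49 / 64
E_8 = -666.6793 / 64
E_8 = -10.417 eV

The energy is 49 times more negative than hydrogen at the same n due to the stronger nuclear charge.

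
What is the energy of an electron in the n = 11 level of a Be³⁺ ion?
-1.799101 eV

For hydrogen-like ions, the energy levels scale with Z²:
E_n = -13.6057 Z² / n² eV

For Be³⁺ (Z = 4) at n = 11:
E_11 = -13.6057 × 4² / 11²
E_11 = -13.6057 × 16 / 121
E_11 = -217.6912 / 121
E_11 = -1.799101 eV

The energy is 16 times more negative than hydrogen at the same n due to the stronger nuclear charge.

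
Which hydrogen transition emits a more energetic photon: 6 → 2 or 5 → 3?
6 → 2

Calculate the energy for each transition:

Transition 6 → 2:
ΔE₁ = |E_2 - E_6| = |-13.6057/2² - (-13.6057/6²)|
ΔE₁ = |-3.40142500000 - (-0.37793611111)| = 3.02348889 eV

Transition 5 → 3:
ΔE₂ = |E_3 - E_5| = |-13.6057/3² - (-13.6057/5²)|
ΔE₂ = |-1.51174444444 - (-0.54422800000)| = 0.96751644 eV

Since 3.02348889 eV > 0.96751644 eV, the transition 6 → 2 emits the more energetic photon.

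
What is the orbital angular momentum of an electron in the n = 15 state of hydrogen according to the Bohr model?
1.582e-33 J·s (or 15ℏ)

In the Bohr model, angular momentum is quantized:
L = nℏ

where ℏ = h/(2π) = 1.05457e-34 J·s

For n = 15:
L = 15 × 1.05457e-34 J·s
L = 1.582e-33 J·s

This can also be written as L = 15ℏ.
The angular momentum is an integer multiple of the reduced Planck constant.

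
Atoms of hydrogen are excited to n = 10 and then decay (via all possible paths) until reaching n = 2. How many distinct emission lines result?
36

The electron can occupy levels n = 2, 3, ..., 10 during de-excitation — that is m = 10 - 2 + 1 = 9 distinct levels.

The number of distinct spectral lines equals the number of ways to choose 2 of these m levels (each pair gives one possible emission transition):

Number of lines = m(m-1)/2 = 9×8/2 = 36

These correspond to all possible transitions between the 9 levels:
10 → 9, 10 → 8, 10 → 7, 10 → 6, 10 → 5, 10 → 4, 10 → 3, 10 → 2...

Each transition produces a photon with a unique energy (and thus wavelength). This count does not depend on Z.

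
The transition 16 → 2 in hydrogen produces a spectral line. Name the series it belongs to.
Balmer series

The spectral series in hydrogen are named based on the final (lower) energy level:
- Lyman series: n_final = 1 (ultraviolet)
- Balmer series: n_final = 2 (visible/near-UV)
- Paschen series: n_final = 3 (infrared)
- Brackett series: n_final = 4 (infrared)
- Pfund series: n_final = 5 (far infrared)

Since this transition ends at n = 2, it belongs to the Balmer series.

For reference, this 16 → 2 line has photon energy
ΔE = 13.6057 eV × (1/2² - 1/16²) = 3.348278 eV,
corresponding to wavelength λ = hc/ΔE = 1239.84 eV·nm / 3.348278 eV = 370.29 nm in the visible/near-UV region.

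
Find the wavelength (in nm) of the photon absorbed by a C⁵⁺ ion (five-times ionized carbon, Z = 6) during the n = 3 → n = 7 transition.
27.90749 nm

First, find the transition energy using E_n = -13.6057 Z² / n² eV:
E_3 = -13.6057 × 6² / 3² = -54.4228000 eV
E_7 = -13.6057 × 6² / 7² = -9.9960245 eV

Photon energy: |ΔE| = |E_7 - E_3| = 44.4267755 eV

Convert to wavelength using E = hc/λ with hc = 1239.84 eV·nm:
λ = hc/E = 1239.84 eV·nm / 44.4267755 eV
λ = 27.90749 nm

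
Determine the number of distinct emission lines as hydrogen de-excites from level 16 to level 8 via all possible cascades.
36

The electron can occupy levels n = 8, 9, ..., 16 during de-excitation — that is m = 16 - 8 + 1 = 9 distinct levels.

The number of distinct spectral lines equals the number of ways to choose 2 of these m levels (each pair gives one possible emission transition):

Number of lines = m(m-1)/2 = 9×8/2 = 36

These correspond to all possible transitions between the 9 levels:
16 → 15, 16 → 14, 16 → 13, 16 → 12, 16 → 11, 16 → 10, 16 → 9, 16 → 8...

Each transition produces a photon with a unique energy (and thus wavelength). This count does not depend on Z.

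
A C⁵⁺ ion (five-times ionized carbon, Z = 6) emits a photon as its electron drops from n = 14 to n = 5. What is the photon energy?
17.093202 eV

The energy levels are E_n = -13.6057 Z² eV / n².

Energy at n = 14: E_14 = -13.6057 × 6² / 14² = -2.499006122 eV
Energy at n = 5: E_5 = -13.6057 × 6² / 5² = -19.592208000 eV

For emission (electron falling to lower state), the photon energy is:
E_photon = E_14 - E_5 = |-2.499006122 - (-19.592208000)|
E_photon = 17.093202 eV

This energy is carried away by the emitted photon.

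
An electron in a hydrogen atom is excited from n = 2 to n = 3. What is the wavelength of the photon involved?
656.1109 nm

First, find the transition energy using E_n = -13.6057 / n² eV:
E_2 = -13.6057 / 2² = -3.40142500 eV
E_3 = -13.6057 / 3² = -1.51174444 eV

Photon energy: |ΔE| = |E_3 - E_2| = 1.88968056 eV

Convert to wavelength using E = hc/λ with hc = 1239.84 eV·nm:
λ = hc/E = 1239.84 eV·nm / 1.88968056 eV
λ = 656.1109 nm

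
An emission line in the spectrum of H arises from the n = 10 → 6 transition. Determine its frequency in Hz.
5.84861e+13 Hz

First, find the transition energy:
E_10 = -13.6057 / 10² = -0.136057000 eV
E_6 = -13.6057 / 6² = -0.377936111 eV
|ΔE| = |E_6 - E_10| = 0.241879111 eV

Convert to Joules: E = 0.241879111 eV × (1.602177 × 10⁻¹⁹ J/eV) = 3.8753315e-20 J

Using E = hf:
f = E/h = 3.8753315e-20 J / (6.62607 × 10⁻³⁴ J·s)
f = 5.84861e+13 Hz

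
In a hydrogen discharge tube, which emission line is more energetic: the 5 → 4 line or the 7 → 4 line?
7 → 4

Calculate the energy for each transition:

Transition 5 → 4:
ΔE₁ = |E_4 - E_5| = |-13.6057/4² - (-13.6057/5²)|
ΔE₁ = |-0.850356250000 - (-0.544228000000)| = 0.306128250 eV

Transition 7 → 4:
ΔE₂ = |E_4 - E_7| = |-13.6057/4² - (-13.6057/7²)|
ΔE₂ = |-0.850356250000 - (-0.277667346939)| = 0.572688903 eV

Since 0.572688903 eV > 0.306128250 eV, the transition 7 → 4 emits the more energetic photon.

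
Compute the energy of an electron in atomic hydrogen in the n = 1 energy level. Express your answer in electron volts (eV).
-13.605700 eV

The energy levels of a hydrogen-like atom are given by:
E_n = -13.6057 eV / n²

For n = 1:
E_1 = -13.6057 eV / 1²
E_1 = -13.6057 eV / 1
E_1 = -13.605700 eV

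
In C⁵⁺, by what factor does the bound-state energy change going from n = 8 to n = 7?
1.306122

Using E_n = -13.6057 Z² / n² eV with Z = 6:

E_7 = -13.6057 × 6² / 7² = -489.8052 / 49 = -9.996024489796 eV
E_8 = -13.6057 × 6² / 8² = -489.8052 / 64 = -7.653206250000 eV

The ratio is:
E_7/E_8 = (-9.996024489796) / (-7.653206250000)
E_7/E_8 = (-489.8052/49) / (-489.8052/64)
E_7/E_8 = 64/49
E_7/E_8 = 1.306122
(Note: the Z² factors cancel in the ratio.)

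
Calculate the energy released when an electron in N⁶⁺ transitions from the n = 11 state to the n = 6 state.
13.009123 eV

The energy levels are E_n = -13.6057 Z² eV / n².

Energy at n = 11: E_11 = -13.6057 × 7² / 11² = -5.509746281 eV
Energy at n = 6: E_6 = -13.6057 × 7² / 6² = -18.518869444 eV

For emission (electron falling to lower state), the photon energy is:
E_photon = E_11 - E_6 = |-5.509746281 - (-18.518869444)|
E_photon = 13.009123 eV

This energy is carried away by the emitted photon.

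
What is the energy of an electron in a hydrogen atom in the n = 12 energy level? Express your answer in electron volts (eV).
-0.0945 eV

The energy levels of a hydrogen-like atom are given by:
E_n = -13.6057 eV / n²

For n = 12:
E_12 = -13.6057 eV / 12²
E_12 = -13.6057 eV / 144
E_12 = -0.0945 eV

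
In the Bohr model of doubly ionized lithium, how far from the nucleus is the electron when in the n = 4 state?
0.282228 nm (or 2.822278 Å)

The Bohr radius formula is:
r_n = n² a₀ / Z

where a₀ = 0.052917721 nm is the Bohr radius.

For Li²⁺ (Z = 3) at n = 4:
r_4 = 4² × 0.052917721 nm / 3
r_4 = 16 × 0.052917721 nm / 3
r_4 = 0.8466835 nm / 3
r_4 = 0.282228 nm

The electron orbits at approximately 0.282228 nm from the nucleus.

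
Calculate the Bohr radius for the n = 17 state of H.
15.2932 nm (or 152.9322 Å)

The Bohr radius formula is:
r_n = n² a₀ / Z

where a₀ = 0.0529177 nm is the Bohr radius.

For H (Z = 1) at n = 17:
r_17 = 17² × 0.0529177 nm / 1
r_17 = 289 × 0.0529177 nm / 1
r_17 = 15.29322 nm / 1
r_17 = 15.2932 nm

The electron orbits at approximately 15.2932 nm from the nucleus.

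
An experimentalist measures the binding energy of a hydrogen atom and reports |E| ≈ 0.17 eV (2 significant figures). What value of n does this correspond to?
n = 9

The exact energy levels follow E_n = -13.6057 eV / n².

The measured value (-0.17 eV) is reported to only 2 significant figures, so we must test candidate n values and see which one matches to that precision.

Candidate energies:
  n = 7:  E = -13.6057/7² = -0.27767 eV
  n = 8:  E = -13.6057/8² = -0.21259 eV
  n = 9:  E = -13.6057/9² = -0.16797 eV  ← matches
  n = 10:  E = -13.6057/10² = -0.13606 eV
  n = 11:  E = -13.6057/11² = -0.11244 eV

Checking against the measurement of -0.17 eV (2 sig figs), only n = 9 agrees:
E_9 = -0.16797 eV, which rounds to -0.17 eV ✓

Therefore n = 9.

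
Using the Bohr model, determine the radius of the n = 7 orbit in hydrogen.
2.5930 nm (or 25.9297 Å)

The Bohr radius formula is:
r_n = n² a₀ / Z

where a₀ = 0.0529177 nm is the Bohr radius.

For H (Z = 1) at n = 7:
r_7 = 7² × 0.0529177 nm / 1
r_7 = 49 × 0.0529177 nm / 1
r_7 = 2.59297 nm / 1
r_7 = 2.5930 nm

The electron orbits at approximately 2.5930 nm from the nucleus.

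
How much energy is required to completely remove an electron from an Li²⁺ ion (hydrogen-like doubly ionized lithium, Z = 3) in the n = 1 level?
122.451 eV

The ionization energy is the energy needed to remove the electron completely (n → ∞).

For a hydrogen-like ion with Z = 3, E_n = -13.6057 Z² / n² eV.

At n = 1: E_1 = -13.6057 × 3² / 1² = -122.451300 eV
At n = ∞: E_∞ = 0 eV

Ionization energy = E_∞ - E_1 = 0 - (-122.451300) = 122.451300 eV
Ionization energy ≈ 122.451 eV

This is also called the binding energy of the electron in state n = 1.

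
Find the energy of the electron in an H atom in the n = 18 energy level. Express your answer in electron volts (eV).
-0.042 eV

The energy levels of a hydrogen-like atom are given by:
E_n = -13.6057 eV / n²

For n = 18:
E_18 = -13.6057 eV / 18²
E_18 = -13.6057 eV / 324
E_18 = -0.042 eV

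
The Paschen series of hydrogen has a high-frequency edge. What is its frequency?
3.655e+14 Hz

The series limit corresponds to the transition from n = ∞ to n = 3.
This is the highest energy (shortest wavelength) transition in the Paschen series.

E_∞ = 0 eV
E_3 = -13.6057 / 3² = -1.5117444 eV

Energy at series limit:
ΔE = E_∞ - E_3 = 0 - (-1.5117444) = 1.5117444 eV
E = 1.5117444 eV × (1.602177 × 10⁻¹⁹ J/eV) = 2.42208e-19 J
f = E/h = 2.42208e-19 J / (6.62607 × 10⁻³⁴ J·s) = 3.655e+14 Hz

This energy equals the ionization energy from the n = 3 state of hydrogen.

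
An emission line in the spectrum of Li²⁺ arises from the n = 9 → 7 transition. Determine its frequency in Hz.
2.39e+14 Hz

First, find the transition energy:
E_9 = -13.6057 × 3² / 9² = -1.51174444 eV
E_7 = -13.6057 × 3² / 7² = -2.49900612 eV
|ΔE| = |E_7 - E_9| = 0.98726168 eV

Convert to Joules: E = 0.98726168 eV × (1.602177 × 10⁻¹⁹ J/eV) = 1.5818e-19 J

Using E = hf:
f = E/h = 1.5818e-19 J / (6.62607 × 10⁻³⁴ J·s)
f = 2.39e+14 Hz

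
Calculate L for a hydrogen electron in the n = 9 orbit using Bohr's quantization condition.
9.491e-34 J·s (or 9ℏ)

In the Bohr model, angular momentum is quantized:
L = nℏ

where ℏ = h/(2π) = 1.05457e-34 J·s

For n = 9:
L = 9 × 1.05457e-34 J·s
L = 9.491e-34 J·s

This can also be written as L = 9ℏ.
The angular momentum is an integer multiple of the reduced Planck constant.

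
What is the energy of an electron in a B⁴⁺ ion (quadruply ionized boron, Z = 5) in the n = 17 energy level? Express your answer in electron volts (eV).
-1.176964 eV

The energy levels of a hydrogen-like atom are given by:
E_n = -13.6057 Z² / n² eV  (with Z = 5 for B⁴⁺)

For n = 17:
E_17 = -13.6057 × 5² / 17²
E_17 = -13.6057 × 25 / 289
E_17 = -1.176964 eV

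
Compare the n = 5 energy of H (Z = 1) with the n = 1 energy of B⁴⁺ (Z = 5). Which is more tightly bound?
B⁴⁺ at n = 1 (E = -340.143 eV)

Using E_n = -13.6057 Z² / n² eV:

H (Z = 1) at n = 5:
E = -13.6057 × 1² / 5² = -13.6057 × 1 / 25 = -0.544228 eV

B⁴⁺ (Z = 5) at n = 1:
E = -13.6057 × 5² / 1² = -13.6057 × 25 / 1 = -340.142500 eV

Since -340.142500 eV < -0.544228 eV,
B⁴⁺ at n = 1 is more tightly bound (requires more energy to ionize).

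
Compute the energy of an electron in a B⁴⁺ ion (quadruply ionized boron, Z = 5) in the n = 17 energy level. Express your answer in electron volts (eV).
-1.1770 eV

The energy levels of a hydrogen-like atom are given by:
E_n = -13.6057 Z² / n² eV  (with Z = 5 for B⁴⁺)

For n = 17:
E_17 = -13.6057 × 5² / 17²
E_17 = -13.6057 × 25 / 289
E_17 = -1.1770 eV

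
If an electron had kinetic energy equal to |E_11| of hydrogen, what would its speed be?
1.9888e+05 m/s (or 0.07% of c)

The binding energy at n = 11 for hydrogen is:
E_11 = -13.6057/11² = -0.11244380 eV
|E_11| = 0.11244380 eV

Convert to Joules:
KE = 0.11244380 eV × (1.602177 × 10⁻¹⁹ J/eV) = 1.801549e-20 J

Using KE = ½mv²:
v = √(2·KE/m_e)
v = √(2 × 1.801549e-20 J / 9.10938 × 10⁻³¹ kg)
v = 1.9888e+05 m/s

This is approximately 0.07% the speed of light.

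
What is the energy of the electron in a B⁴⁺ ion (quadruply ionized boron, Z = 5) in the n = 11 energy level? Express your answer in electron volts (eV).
-2.8111 eV

The energy levels of a hydrogen-like atom are given by:
E_n = -13.6057 Z² / n² eV  (with Z = 5 for B⁴⁺)

For n = 11:
E_11 = -13.6057 × 5² / 11²
E_11 = -13.6057 × 25 / 121
E_11 = -2.8111 eV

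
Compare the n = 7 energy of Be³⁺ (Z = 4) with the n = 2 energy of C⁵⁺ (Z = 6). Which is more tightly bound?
C⁵⁺ at n = 2 (E = -122.4513 eV)

Using E_n = -13.6057 Z² / n² eV:

Be³⁺ (Z = 4) at n = 7:
E = -13.6057 × 4² / 7² = -13.6057 × 16 / 49 = -4.4426776 eV

C⁵⁺ (Z = 6) at n = 2:
E = -13.6057 × 6² / 2² = -13.6057 × 36 / 4 = -122.4513000 eV

Since -122.4513000 eV < -4.4426776 eV,
C⁵⁺ at n = 2 is more tightly bound (requires more energy to ionize).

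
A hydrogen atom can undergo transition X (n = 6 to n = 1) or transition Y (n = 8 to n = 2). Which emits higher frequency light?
6 → 1

Calculate the energy for each transition:

Transition 6 → 1:
ΔE₁ = |E_1 - E_6| = |-13.6057/1² - (-13.6057/6²)|
ΔE₁ = |-13.6057000000 - (-0.3779361111)| = 13.2277639 eV

Transition 8 → 2:
ΔE₂ = |E_2 - E_8| = |-13.6057/2² - (-13.6057/8²)|
ΔE₂ = |-3.4014250000 - (-0.2125890625)| = 3.1888359 eV

Since 13.2277639 eV > 3.1888359 eV, the transition 6 → 1 emits the more energetic photon.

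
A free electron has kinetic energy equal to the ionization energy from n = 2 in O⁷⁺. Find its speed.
8.75077e+06 m/s (or 2.918943% of c)

The binding energy at n = 2 for O⁷⁺ is:
E_2 = -13.6057 × 8²/2² = -217.69120000 eV
|E_2| = 217.69120000 eV

Convert to Joules:
KE = 217.69120000 eV × (1.602177 × 10⁻¹⁹ J/eV) = 3.4877983e-17 J

Using KE = ½mv²:
v = √(2·KE/m_e)
v = √(2 × 3.4877983e-17 J / 9.10938 × 10⁻³¹ kg)
v = 8.75077e+06 m/s

This is approximately 2.918943% the speed of light.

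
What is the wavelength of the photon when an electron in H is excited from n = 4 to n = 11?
1680.19933 nm

First, find the transition energy using E_n = -13.6057 / n² eV:
E_4 = -13.6057 / 4² = -0.85035625000 eV
E_11 = -13.6057 / 11² = -0.11244380165 eV

Photon energy: |ΔE| = |E_11 - E_4| = 0.73791244835 eV

Convert to wavelength using E = hc/λ with hc = 1239.84 eV·nm:
λ = hc/E = 1239.84 eV·nm / 0.73791244835 eV
λ = 1680.19933 nm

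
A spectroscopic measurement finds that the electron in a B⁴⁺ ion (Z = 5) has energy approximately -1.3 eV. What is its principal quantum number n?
n = 16

The exact energy levels follow E_n = -13.6057 Z² / n² eV with Z = 5.

The measured value (-1.3 eV) is reported to only 2 significant figures, so we must test candidate n values and see which one matches to that precision.

Candidate energies:
  n = 14:  E = -13.6057 × 5² / 14² = -1.73542 eV
  n = 15:  E = -13.6057 × 5² / 15² = -1.51174 eV
  n = 16:  E = -13.6057 × 5² / 16² = -1.32868 eV  ← matches
  n = 17:  E = -13.6057 × 5² / 17² = -1.17696 eV
  n = 18:  E = -13.6057 × 5² / 18² = -1.04982 eV

Checking against the measurement of -1.3 eV (2 sig figs), only n = 16 agrees:
E_16 = -1.32868 eV, which rounds to -1.3 eV ✓

Therefore n = 16.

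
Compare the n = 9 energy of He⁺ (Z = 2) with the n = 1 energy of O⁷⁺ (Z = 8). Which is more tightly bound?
O⁷⁺ at n = 1 (E = -870.765 eV)

Using E_n = -13.6057 Z² / n² eV:

He⁺ (Z = 2) at n = 9:
E = -13.6057 × 2² / 9² = -13.6057 × 4 / 81 = -0.671886 eV

O⁷⁺ (Z = 8) at n = 1:
E = -13.6057 × 8² / 1² = -13.6057 × 64 / 1 = -870.764800 eV

Since -870.764800 eV < -0.671886 eV,
O⁷⁺ at n = 1 is more tightly bound (requires more energy to ionize).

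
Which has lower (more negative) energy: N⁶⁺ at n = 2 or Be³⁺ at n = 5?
N⁶⁺ at n = 2 (E = -166.66983 eV)

Using E_n = -13.6057 Z² / n² eV:

N⁶⁺ (Z = 7) at n = 2:
E = -13.6057 × 7² / 2² = -13.6057 × 49 / 4 = -166.66982500 eV

Be³⁺ (Z = 4) at n = 5:
E = -13.6057 × 4² / 5² = -13.6057 × 16 / 25 = -8.70764800 eV

Since -166.66982500 eV < -8.70764800 eV,
N⁶⁺ at n = 2 is more tightly bound (requires more energy to ionize).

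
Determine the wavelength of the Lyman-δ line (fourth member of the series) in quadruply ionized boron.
3.7969 nm

The lines of a series are numbered from the longest wavelength (smallest ΔE) outward; the fourth line is the transition from n = n_f + 4 to n_f.
The Lyman series has all transitions ending at n_f = 1.

For B⁴⁺ (Z = 5), the fourth line (δ-line) is the jump from n = 5 to n = 1:
E_5 = -13.6057 × 5² / 5² = -13.605700 eV
E_1 = -13.6057 × 5² / 1² = -340.142500 eV
ΔE = E_5 - E_1 = 326.536800 eV

λ = hc/E = 1239.84 eV·nm / 326.536800 eV
λ = 3.7969 nm

This is the δ-line of the Lyman series in B⁴⁺.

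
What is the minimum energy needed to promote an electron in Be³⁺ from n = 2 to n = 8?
51.021 eV

The energy levels of a hydrogen-like atom are E_n = -13.6057 Z² eV / n².

Energy at n = 2: E_2 = -13.6057 × 4² / 2² = -54.422800 eV
Energy at n = 8: E_8 = -13.6057 × 4² / 8² = -3.401425 eV

The excitation energy is the difference:
ΔE = E_8 - E_2
ΔE = -3.401425 - (-54.422800)
ΔE = 51.021 eV

Since this is positive, energy must be absorbed (photon absorption).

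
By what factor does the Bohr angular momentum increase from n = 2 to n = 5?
2.5000

In the Bohr model, L_n = nℏ, so the ratio is purely the ratio of quantum numbers:

L_5/L_2 = 5ℏ / 2ℏ = 5/2 = 2.5000

The angular momentum scales linearly with n.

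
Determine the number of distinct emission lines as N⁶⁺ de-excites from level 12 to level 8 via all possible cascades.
10

The electron can occupy levels n = 8, 9, ..., 12 during de-excitation — that is m = 12 - 8 + 1 = 5 distinct levels.

The number of distinct spectral lines equals the number of ways to choose 2 of these m levels (each pair gives one possible emission transition):

Number of lines = m(m-1)/2 = 5×4/2 = 10

These correspond to all possible transitions between the 5 levels:
12 → 11, 12 → 10, 12 → 9, 12 → 8, 11 → 10, 11 → 9, 11 → 8, 10 → 9...

Each transition produces a photon with a unique energy (and thus wavelength). This count does not depend on Z.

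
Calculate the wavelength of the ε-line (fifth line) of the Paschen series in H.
954.34 nm

The lines of a series are numbered from the longest wavelength (smallest ΔE) outward; the fifth line is the transition from n = n_f + 5 to n_f.
The Paschen series has all transitions ending at n_f = 3.

For H, the fifth line (ε-line) is the jump from n = 8 to n = 3:
E_8 = -13.6057 / 8² = -0.212589 eV
E_3 = -13.6057 / 3² = -1.511744 eV
ΔE = E_8 - E_3 = 1.299155 eV

λ = hc/E = 1239.84 eV·nm / 1.299155 eV
λ = 954.34 nm

This is the ε-line of the Paschen series in H.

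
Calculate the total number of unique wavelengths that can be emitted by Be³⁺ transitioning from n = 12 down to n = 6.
21

The electron can occupy levels n = 6, 7, ..., 12 during de-excitation — that is m = 12 - 6 + 1 = 7 distinct levels.

The number of distinct spectral lines equals the number of ways to choose 2 of these m levels (each pair gives one possible emission transition):

Number of lines = m(m-1)/2 = 7×6/2 = 21

These correspond to all possible transitions between the 7 levels:
12 → 11, 12 → 10, 12 → 9, 12 → 8, 12 → 7, 12 → 6, 11 → 10, 11 → 9...

Each transition produces a photon with a unique energy (and thus wavelength). This count does not depend on Z.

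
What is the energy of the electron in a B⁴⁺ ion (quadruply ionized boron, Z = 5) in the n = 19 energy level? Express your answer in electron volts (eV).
-0.9422 eV

The energy levels of a hydrogen-like atom are given by:
E_n = -13.6057 Z² / n² eV  (with Z = 5 for B⁴⁺)

For n = 19:
E_19 = -13.6057 × 5² / 19²
E_19 = -13.6057 × 25 / 361
E_19 = -0.9422 eV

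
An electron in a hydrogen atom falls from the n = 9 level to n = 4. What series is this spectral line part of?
Brackett series

The spectral series in hydrogen are named based on the final (lower) energy level:
- Lyman series: n_final = 1 (ultraviolet)
- Balmer series: n_final = 2 (visible/near-UV)
- Paschen series: n_final = 3 (infrared)
- Brackett series: n_final = 4 (infrared)
- Pfund series: n_final = 5 (far infrared)

Since this transition ends at n = 4, it belongs to the Brackett series.

For reference, this 9 → 4 line has photon energy
ΔE = 13.6057 eV × (1/4² - 1/9²) = 0.68238464506 eV,
corresponding to wavelength λ = hc/ΔE = 1239.84 eV·nm / 0.68238464506 eV = 1816.92248 nm in the infrared region.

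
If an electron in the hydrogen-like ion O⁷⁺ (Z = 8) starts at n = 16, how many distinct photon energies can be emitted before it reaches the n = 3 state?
91

The electron can occupy levels n = 3, 4, ..., 16 during de-excitation — that is m = 16 - 3 + 1 = 14 distinct levels.

The number of distinct spectral lines equals the number of ways to choose 2 of these m levels (each pair gives one possible emission transition):

Number of lines = m(m-1)/2 = 14×13/2 = 91

These correspond to all possible transitions between the 14 levels:
16 → 15, 16 → 14, 16 → 13, 16 → 12, 16 → 11, 16 → 10, 16 → 9, 16 → 8...

Each transition produces a photon with a unique energy (and thus wavelength). This count does not depend on Z.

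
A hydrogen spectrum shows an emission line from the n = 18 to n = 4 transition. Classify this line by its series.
Brackett series

The spectral series in hydrogen are named based on the final (lower) energy level:
- Lyman series: n_final = 1 (ultraviolet)
- Balmer series: n_final = 2 (visible/near-UV)
- Paschen series: n_final = 3 (infrared)
- Brackett series: n_final = 4 (infrared)
- Pfund series: n_final = 5 (far infrared)

Since this transition ends at n = 4, it belongs to the Brackett series.

For reference, this 18 → 4 line has photon energy
ΔE = 13.6057 eV × (1/4² - 1/18²) = 0.80836334877 eV,
corresponding to wavelength λ = hc/ΔE = 1239.84 eV·nm / 0.80836334877 eV = 1533.76573 nm in the infrared region.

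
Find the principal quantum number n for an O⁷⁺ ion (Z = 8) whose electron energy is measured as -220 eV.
n = 2

The exact energy levels follow E_n = -13.6057 Z² / n² eV with Z = 8.

The measured value (-220 eV) is reported to only 2 significant figures, so we must test candidate n values and see which one matches to that precision.

Candidate energies:
  n = 1:  E = -13.6057 × 8² / 1² = -870.76480 eV
  n = 2:  E = -13.6057 × 8² / 2² = -217.69120 eV  ← matches
  n = 3:  E = -13.6057 × 8² / 3² = -96.75164 eV
  n = 4:  E = -13.6057 × 8² / 4² = -54.42280 eV

Checking against the measurement of -220 eV (2 sig figs), only n = 2 agrees:
E_2 = -217.69120 eV, which rounds to -220 eV ✓

Therefore n = 2.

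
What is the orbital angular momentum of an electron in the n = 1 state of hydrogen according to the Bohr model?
1.055e-34 J·s (or 1ℏ)

In the Bohr model, angular momentum is quantized:
L = nℏ

where ℏ = h/(2π) = 1.05457e-34 J·s

For n = 1:
L = 1 × 1.05457e-34 J·s
L = 1.055e-34 J·s

This can also be written as L = 1ℏ.
The angular momentum is an integer multiple of the reduced Planck constant.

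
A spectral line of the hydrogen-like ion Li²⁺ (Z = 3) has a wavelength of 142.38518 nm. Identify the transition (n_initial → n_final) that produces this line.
n = 5 → n = 3

First, find the photon energy from the wavelength (hc = 1239.84 eV·nm):
E = hc/λ = 1239.84 eV·nm / 142.38518 nm = 8.7076478 eV

The energy levels of Li²⁺ satisfy E_n = -13.6057 × 3² / n² eV, so an emission n_i → n_f releases
ΔE = 13.6057 × 3² × (1/n_f² − 1/n_i²) eV.

Setting ΔE equal to the photon energy:
1/n_f² − 1/n_i² = 8.7076478 / (13.6057 × 3²) = 0.071111109

Since 1/n_i² must be positive, we need 1/n_f² > 0.071111109, i.e. n_f ≤ 3. For each allowed n_f, solve n_i = (1/n_f² − 0.071111109)^(−1/2) and check whether it is a whole number:
  n_f = 1: 1/n_i² = 1.000000000 − 0.071111109 = 0.928888891 → n_i = 1.038  (not an integer) ✗
  n_f = 2: 1/n_i² = 0.250000000 − 0.071111109 = 0.178888891 → n_i = 2.364  (not an integer) ✗
  n_f = 3: 1/n_i² = 0.111111111 − 0.071111109 = 0.040000002 → n_i = 5.000  → integer, n_i = 5 ✓

Only n_f = 3 gives an integer upper level, n_i = 5.

The transition is from n = 5 to n = 3 (emission).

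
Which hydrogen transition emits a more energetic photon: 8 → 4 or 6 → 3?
6 → 3

Calculate the energy for each transition:

Transition 8 → 4:
ΔE₁ = |E_4 - E_8| = |-13.6057/4² - (-13.6057/8²)|
ΔE₁ = |-0.850356250 - (-0.212589063)| = 0.637767 eV

Transition 6 → 3:
ΔE₂ = |E_3 - E_6| = |-13.6057/3² - (-13.6057/6²)|
ΔE₂ = |-1.511744444 - (-0.377936111)| = 1.133808 eV

Since 1.133808 eV > 0.637767 eV, the transition 6 → 3 emits the more energetic photon.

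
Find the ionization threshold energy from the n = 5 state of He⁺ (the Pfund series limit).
2.177 eV

The series limit corresponds to the transition from n = ∞ to n = 5.
This is the highest energy (shortest wavelength) transition in the Pfund series.

E_∞ = 0 eV
E_5 = -13.6057 × 2² / 5² = -2.177 eV

Energy at series limit:
ΔE = E_∞ - E_5 = 0 - (-2.177) = 2.177 eV

This energy equals the ionization energy from the n = 5 state of He⁺.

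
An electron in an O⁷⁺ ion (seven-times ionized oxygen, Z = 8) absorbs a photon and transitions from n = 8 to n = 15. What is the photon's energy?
9.736 eV

The energy levels of a hydrogen-like atom are E_n = -13.6057 Z² eV / n².

Energy at n = 8: E_8 = -13.6057 × 8² / 8² = -13.605700 eV
Energy at n = 15: E_15 = -13.6057 × 8² / 15² = -3.870066 eV

The excitation energy is the difference:
ΔE = E_15 - E_8
ΔE = -3.870066 - (-13.605700)
ΔE = 9.736 eV

Since this is positive, energy must be absorbed (photon absorption).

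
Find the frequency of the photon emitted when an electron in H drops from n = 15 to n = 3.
3.51e+14 Hz

First, find the transition energy:
E_15 = -13.6057 / 15² = -0.06046978 eV
E_3 = -13.6057 / 3² = -1.51174444 eV
|ΔE| = |E_3 - E_15| = 1.45127466 eV

Convert to Joules: E = 1.45127466 eV × (1.602177 × 10⁻¹⁹ J/eV) = 2.3252e-19 J

Using E = hf:
f = E/h = 2.3252e-19 J / (6.62607 × 10⁻³⁴ J·s)
f = 3.51e+14 Hz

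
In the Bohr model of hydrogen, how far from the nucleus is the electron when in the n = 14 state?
10.3719 nm (or 103.7187 Å)

The Bohr radius formula is:
r_n = n² a₀ / Z

where a₀ = 0.0529177 nm is the Bohr radius.

For H (Z = 1) at n = 14:
r_14 = 14² × 0.0529177 nm / 1
r_14 = 196 × 0.0529177 nm / 1
r_14 = 10.37187 nm / 1
r_14 = 10.3719 nm

The electron orbits at approximately 10.3719 nm from the nucleus.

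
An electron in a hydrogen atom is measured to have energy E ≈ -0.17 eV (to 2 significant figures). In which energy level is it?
n = 9

The exact energy levels follow E_n = -13.6057 eV / n².

The measured value (-0.17 eV) is reported to only 2 significant figures, so we must test candidate n values and see which one matches to that precision.

Candidate energies:
  n = 7:  E = -13.6057/7² = -0.27767 eV
  n = 8:  E = -13.6057/8² = -0.21259 eV
  n = 9:  E = -13.6057/9² = -0.16797 eV  ← matches
  n = 10:  E = -13.6057/10² = -0.13606 eV
  n = 11:  E = -13.6057/11² = -0.11244 eV

Checking against the measurement of -0.17 eV (2 sig figs), only n = 9 agrees:
E_9 = -0.16797 eV, which rounds to -0.17 eV ✓

Therefore n = 9.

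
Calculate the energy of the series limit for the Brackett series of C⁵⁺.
30.6128 eV

The series limit corresponds to the transition from n = ∞ to n = 4.
This is the highest energy (shortest wavelength) transition in the Brackett series.

E_∞ = 0 eV
E_4 = -13.6057 × 6² / 4² = -30.6128 eV

Energy at series limit:
ΔE = E_∞ - E_4 = 0 - (-30.6128) = 30.6128 eV

This energy equals the ionization energy from the n = 4 state of C⁵⁺.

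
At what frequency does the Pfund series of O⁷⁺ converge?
8.4220e+15 Hz

The series limit corresponds to the transition from n = ∞ to n = 5.
This is the highest energy (shortest wavelength) transition in the Pfund series.

E_∞ = 0 eV
E_5 = -13.6057 × 8² / 5² = -34.8305920 eV

Energy at series limit:
ΔE = E_∞ - E_5 = 0 - (-34.8305920) = 34.8305920 eV
E = 34.8305920 eV × (1.602177 × 10⁻¹⁹ J/eV) = 5.580477e-18 J
f = E/h = 5.580477e-18 J / (6.62607 × 10⁻³⁴ J·s) = 8.4220e+15 Hz

This energy equals the ionization energy from the n = 5 state of O⁷⁺.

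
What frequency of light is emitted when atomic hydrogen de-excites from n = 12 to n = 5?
1.09e+14 Hz

First, find the transition energy:
E_12 = -13.6057 / 12² = -0.094484 eV
E_5 = -13.6057 / 5² = -0.544228 eV
|ΔE| = |E_5 - E_12| = 0.449744 eV

Convert to Joules: E = 0.449744 eV × (1.602177 × 10⁻¹⁹ J/eV) = 7.2057e-20 J

Using E = hf:
f = E/h = 7.2057e-20 J / (6.62607 × 10⁻³⁴ J·s)
f = 1.09e+14 Hz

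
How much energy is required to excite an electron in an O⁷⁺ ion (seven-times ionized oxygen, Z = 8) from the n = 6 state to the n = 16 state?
20.786 eV

The energy levels of a hydrogen-like atom are E_n = -13.6057 Z² eV / n².

Energy at n = 6: E_6 = -13.6057 × 8² / 6² = -24.187911 eV
Energy at n = 16: E_16 = -13.6057 × 8² / 16² = -3.401425 eV

The excitation energy is the difference:
ΔE = E_16 - E_6
ΔE = -3.401425 - (-24.187911)
ΔE = 20.786 eV

Since this is positive, energy must be absorbed (photon absorption).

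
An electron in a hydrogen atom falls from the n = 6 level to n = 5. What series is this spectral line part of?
Pfund series

The spectral series in hydrogen are named based on the final (lower) energy level:
- Lyman series: n_final = 1 (ultraviolet)
- Balmer series: n_final = 2 (visible/near-UV)
- Paschen series: n_final = 3 (infrared)
- Brackett series: n_final = 4 (infrared)
- Pfund series: n_final = 5 (far infrared)

Since this transition ends at n = 5, it belongs to the Pfund series.

For reference, this 6 → 5 line has photon energy
ΔE = 13.6057 eV × (1/5² - 1/6²) = 0.16629188889 eV,
corresponding to wavelength λ = hc/ΔE = 1239.84 eV·nm / 0.16629188889 eV = 7455.80562 nm in the far infrared region.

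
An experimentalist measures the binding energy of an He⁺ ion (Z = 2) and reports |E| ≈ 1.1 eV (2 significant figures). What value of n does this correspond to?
n = 7

The exact energy levels follow E_n = -13.6057 Z² / n² eV with Z = 2.

The measured value (-1.1 eV) is reported to only 2 significant figures, so we must test candidate n values and see which one matches to that precision.

Candidate energies:
  n = 5:  E = -13.6057 × 2² / 5² = -2.17691 eV
  n = 6:  E = -13.6057 × 2² / 6² = -1.51174 eV
  n = 7:  E = -13.6057 × 2² / 7² = -1.11067 eV  ← matches
  n = 8:  E = -13.6057 × 2² / 8² = -0.85036 eV
  n = 9:  E = -13.6057 × 2² / 9² = -0.67189 eV

Checking against the measurement of -1.1 eV (2 sig figs), only n = 7 agrees:
E_7 = -1.11067 eV, which rounds to -1.1 eV ✓

Therefore n = 7.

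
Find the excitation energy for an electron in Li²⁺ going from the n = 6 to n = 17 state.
2.98 eV

The energy levels of a hydrogen-like atom are E_n = -13.6057 Z² eV / n².

Energy at n = 6: E_6 = -13.6057 × 3² / 6² = -3.40143 eV
Energy at n = 17: E_17 = -13.6057 × 3² / 17² = -0.42371 eV

The excitation energy is the difference:
ΔE = E_17 - E_6
ΔE = -0.42371 - (-3.40143)
ΔE = 2.98 eV

Since this is positive, energy must be absorbed (photon absorption).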